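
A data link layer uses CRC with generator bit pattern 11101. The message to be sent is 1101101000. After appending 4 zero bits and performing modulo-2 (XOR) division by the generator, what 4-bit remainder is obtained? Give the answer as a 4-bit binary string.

0100

Append 4 zeros: 11011010000000. Divide by 11101 (XOR where the leading bit is 1):
  pos 0: 11011 XOR 11101 = 00110
  pos 2: 11001 XOR 11101 = 00100
  pos 4: 10000 XOR 11101 = 01101
  pos 5: 11010 XOR 11101 = 00111
  pos 7: 11100 XOR 11101 = 00001
Remainder (last 4 bits) = 0100. This is the CRC / FCS.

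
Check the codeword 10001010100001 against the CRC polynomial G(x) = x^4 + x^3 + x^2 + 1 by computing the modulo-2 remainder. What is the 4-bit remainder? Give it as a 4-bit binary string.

Modulo-2 division of 10001010100001 by 11101:
  pos 0: 10001 XOR 11101 = 01100
  pos 1: 11000 XOR 11101 = 00101
  pos 3: 10110 XOR 11101 = 01011
  pos 4: 10111 XOR 11101 = 01010
  pos 5: 10100 XOR 11101 = 01001
  pos 6: 10010 XOR 11101 = 01111
  pos 7: 11110 XOR 11101 = 00011
Remainder = 1101 (nonzero — an error is detected).

1101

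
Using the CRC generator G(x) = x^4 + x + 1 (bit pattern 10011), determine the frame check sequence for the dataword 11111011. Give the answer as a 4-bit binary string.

Append 4 zeros: 111110110000. Divide by 10011 (XOR where the leading bit is 1):
  pos 0: 11111 XOR 10011 = 01100
  pos 1: 11000 XOR 10011 = 01011
  pos 2: 10111 XOR 10011 = 00100
  pos 4: 10010 XOR 10011 = 00001
Remainder (last 4 bits) = 1000. This is the CRC / FCS.

1000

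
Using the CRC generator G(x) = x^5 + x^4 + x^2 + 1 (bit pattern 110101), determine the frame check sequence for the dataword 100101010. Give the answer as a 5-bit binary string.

00011

Append 5 zeros: 10010101000000. Divide by 110101 (XOR where the leading bit is 1):
  pos 0: 100101 XOR 110101 = 010000
  pos 1: 100000 XOR 110101 = 010101
  pos 2: 101011 XOR 110101 = 011110
  pos 3: 111100 XOR 110101 = 001001
  pos 5: 100100 XOR 110101 = 010001
  pos 6: 100010 XOR 110101 = 010111
  pos 7: 101110 XOR 110101 = 011011
  pos 8: 110110 XOR 110101 = 000011
Remainder (last 5 bits) = 00011. This is the CRC / FCS.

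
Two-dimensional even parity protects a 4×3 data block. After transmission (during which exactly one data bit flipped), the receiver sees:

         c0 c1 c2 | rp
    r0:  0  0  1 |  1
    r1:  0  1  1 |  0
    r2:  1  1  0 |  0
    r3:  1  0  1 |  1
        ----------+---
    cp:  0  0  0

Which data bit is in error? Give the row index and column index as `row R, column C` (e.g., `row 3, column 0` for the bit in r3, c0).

row 3, column 2

Recompute each row's even parity and compare to rp:
  r0: data parity 1, sent rp 1 → ok
  r1: data parity 0, sent rp 0 → ok
  r2: data parity 0, sent rp 0 → ok
  r3: data parity 0, sent rp 1 → mismatch
Recompute each column's even parity and compare to cp:
  c0: data parity 0, sent cp 0 → ok
  c1: data parity 0, sent cp 0 → ok
  c2: data parity 1, sent cp 0 → mismatch
Exactly one row (r3) and one column (c2) fail → the flipped bit is at their intersection.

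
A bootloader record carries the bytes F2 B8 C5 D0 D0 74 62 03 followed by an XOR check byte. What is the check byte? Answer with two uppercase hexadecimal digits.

9A

XOR the bytes together:
  start with 0xF2
  0xF2 ⊕ 0xB8 = 0x4A
  0x4A ⊕ 0xC5 = 0x8F
  0x8F ⊕ 0xD0 = 0x5F
  0x5F ⊕ 0xD0 = 0x8F
  0x8F ⊕ 0x74 = 0xFB
  0xFB ⊕ 0x62 = 0x99
  0x99 ⊕ 0x03 = 0x9A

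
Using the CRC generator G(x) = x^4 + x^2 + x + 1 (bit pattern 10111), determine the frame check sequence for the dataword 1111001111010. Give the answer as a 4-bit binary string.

Append 4 zeros: 11110011110100000. Divide by 10111 (XOR where the leading bit is 1):
  pos 0: 11110 XOR 10111 = 01001
  pos 1: 10010 XOR 10111 = 00101
  pos 3: 10111 XOR 10111 = 00000
  pos 8: 11010 XOR 10111 = 01101
  pos 9: 11010 XOR 10111 = 01101
  pos 10: 11010 XOR 10111 = 01101
  pos 11: 11010 XOR 10111 = 01101
  pos 12: 11010 XOR 10111 = 01101
Remainder (last 4 bits) = 1101. This is the CRC / FCS.

1101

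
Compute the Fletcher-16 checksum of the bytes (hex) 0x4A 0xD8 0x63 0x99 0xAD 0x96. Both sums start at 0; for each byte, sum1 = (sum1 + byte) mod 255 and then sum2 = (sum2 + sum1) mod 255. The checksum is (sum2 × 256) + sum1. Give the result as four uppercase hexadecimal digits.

Running sums (mod 255):
  after byte 0 (0x4A): sum1=74, sum2=74
  after byte 1 (0xD8): sum1=35, sum2=109
  after byte 2 (0x63): sum1=134, sum2=243
  after byte 3 (0x99): sum1=32, sum2=20
  after byte 4 (0xAD): sum1=205, sum2=225
  after byte 5 (0x96): sum1=100, sum2=70
Checksum = sum2·256 + sum1 = 70·256 + 100 = 18020 = 0x4664.

4664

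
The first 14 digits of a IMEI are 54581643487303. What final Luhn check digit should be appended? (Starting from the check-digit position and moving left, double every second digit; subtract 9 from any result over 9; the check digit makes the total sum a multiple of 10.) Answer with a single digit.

1

Partial digits right→left: 3 0 3 7 8 4 3 4 6 1 8 5 4 5
Double every second digit counting from the check-digit position (so the 1st, 3rd, 5th, ... of the partial from the right).
  doubled (with −9 where >9): 6 6 7 6 3 7 8 → sum 43
  kept as-is: 0 7 4 4 1 5 5 → sum 26
Total = 43 + 26 = 69.
Check digit = (10 − (69 mod 10)) mod 10 = 1.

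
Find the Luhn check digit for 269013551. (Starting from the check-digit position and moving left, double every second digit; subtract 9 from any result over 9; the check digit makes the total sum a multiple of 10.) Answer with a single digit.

8

Partial digits right→left: 1 5 5 3 1 0 9 6 2
Double every second digit counting from the check-digit position (so the 1st, 3rd, 5th, ... of the partial from the right).
  doubled (with −9 where >9): 2 1 2 9 4 → sum 18
  kept as-is: 5 3 0 6 → sum 14
Total = 18 + 14 = 32.
Check digit = (10 − (32 mod 10)) mod 10 = 8.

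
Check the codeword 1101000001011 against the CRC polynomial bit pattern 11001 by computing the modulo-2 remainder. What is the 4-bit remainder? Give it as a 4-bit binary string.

Modulo-2 division of 1101000001011 by 11001:
  pos 0: 11010 XOR 11001 = 00011
  pos 3: 11000 XOR 11001 = 00001
  pos 7: 10101 XOR 11001 = 01100
  pos 8: 11001 XOR 11001 = 00000
Remainder = 0000 (zero — the frame passes the CRC check).

0000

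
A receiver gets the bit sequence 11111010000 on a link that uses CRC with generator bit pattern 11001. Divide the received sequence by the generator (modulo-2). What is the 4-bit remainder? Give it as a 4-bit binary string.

0000

Modulo-2 division of 11111010000 by 11001:
  pos 0: 11111 XOR 11001 = 00110
  pos 2: 11001 XOR 11001 = 00000
Remainder = 0000 (zero — the frame passes the CRC check).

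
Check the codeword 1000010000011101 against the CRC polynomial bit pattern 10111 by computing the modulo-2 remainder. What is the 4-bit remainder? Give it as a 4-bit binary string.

0000

Modulo-2 division of 1000010000011101 by 10111:
  pos 0: 10000 XOR 10111 = 00111
  pos 2: 11110 XOR 10111 = 01001
  pos 3: 10010 XOR 10111 = 00101
  pos 5: 10100 XOR 10111 = 00011
  pos 8: 11011 XOR 10111 = 01100
  pos 9: 11001 XOR 10111 = 01110
  pos 10: 11100 XOR 10111 = 01011
  pos 11: 10111 XOR 10111 = 00000
Remainder = 0000 (zero — the frame passes the CRC check).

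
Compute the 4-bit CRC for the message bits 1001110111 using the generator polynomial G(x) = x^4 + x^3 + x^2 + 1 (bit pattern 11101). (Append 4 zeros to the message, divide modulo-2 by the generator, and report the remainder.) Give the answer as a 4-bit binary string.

0100

Append 4 zeros: 10011101110000. Divide by 11101 (XOR where the leading bit is 1):
  pos 0: 10011 XOR 11101 = 01110
  pos 1: 11101 XOR 11101 = 00000
  pos 7: 11100 XOR 11101 = 00001
Remainder (last 4 bits) = 0100. This is the CRC / FCS.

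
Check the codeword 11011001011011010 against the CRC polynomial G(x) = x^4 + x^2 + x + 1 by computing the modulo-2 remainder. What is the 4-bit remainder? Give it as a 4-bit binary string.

0000

Modulo-2 division of 11011001011011010 by 10111:
  pos 0: 11011 XOR 10111 = 01100
  pos 1: 11000 XOR 10111 = 01111
  pos 2: 11110 XOR 10111 = 01001
  pos 3: 10011 XOR 10111 = 00100
  pos 5: 10001 XOR 10111 = 00110
  pos 7: 11010 XOR 10111 = 01101
  pos 8: 11011 XOR 10111 = 01100
  pos 9: 11001 XOR 10111 = 01110
  pos 10: 11100 XOR 10111 = 01011
  pos 11: 10111 XOR 10111 = 00000
Remainder = 0000 (zero — the frame passes the CRC check).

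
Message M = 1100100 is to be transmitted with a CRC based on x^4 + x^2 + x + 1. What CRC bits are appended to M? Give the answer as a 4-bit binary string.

Append 4 zeros: 11001000000. Divide by 10111 (XOR where the leading bit is 1):
  pos 0: 11001 XOR 10111 = 01110
  pos 1: 11100 XOR 10111 = 01011
  pos 2: 10110 XOR 10111 = 00001
  pos 6: 10000 XOR 10111 = 00111
Remainder (last 4 bits) = 0111. This is the CRC / FCS.

0111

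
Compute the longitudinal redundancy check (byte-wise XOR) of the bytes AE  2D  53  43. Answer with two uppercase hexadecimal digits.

93

XOR the bytes together:
  start with 0xAE
  0xAE ⊕ 0x2D = 0x83
  0x83 ⊕ 0x53 = 0xD0
  0xD0 ⊕ 0x43 = 0x93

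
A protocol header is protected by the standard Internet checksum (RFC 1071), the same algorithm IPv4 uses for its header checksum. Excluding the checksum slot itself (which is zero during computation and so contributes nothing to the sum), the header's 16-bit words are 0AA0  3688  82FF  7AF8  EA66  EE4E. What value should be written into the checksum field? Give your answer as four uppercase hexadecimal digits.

E829

One's-complement addition (fold any carry out of bit 15 back into bit 0):
  0x0AA0 + 0x3688 = 0x04128
  0x4128 + 0x82FF = 0x0C427
  0xC427 + 0x7AF8 = 0x13F1F → wrap carry → 0x3F20
  0x3F20 + 0xEA66 = 0x12986 → wrap carry → 0x2987
  0x2987 + 0xEE4E = 0x117D5 → wrap carry → 0x17D6
One's-complement sum = 0x17D6.
Checksum = ~0x17D6 & 0xFFFF = 0xE829.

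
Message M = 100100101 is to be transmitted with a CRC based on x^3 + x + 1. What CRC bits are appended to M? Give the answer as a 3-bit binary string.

Append 3 zeros: 100100101000. Divide by 1011 (XOR where the leading bit is 1):
  pos 0: 1001 XOR 1011 = 0010
  pos 2: 1000 XOR 1011 = 0011
  pos 4: 1110 XOR 1011 = 0101
  pos 5: 1011 XOR 1011 = 0000
Remainder (last 3 bits) = 000. This is the CRC / FCS.

000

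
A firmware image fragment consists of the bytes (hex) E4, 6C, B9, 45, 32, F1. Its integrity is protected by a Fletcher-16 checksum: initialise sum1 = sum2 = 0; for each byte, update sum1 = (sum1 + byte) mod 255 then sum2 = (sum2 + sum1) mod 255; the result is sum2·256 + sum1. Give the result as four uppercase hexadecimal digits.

Running sums (mod 255):
  after byte 0 (E4): sum1=228, sum2=228
  after byte 1 (6C): sum1=81, sum2=54
  after byte 2 (B9): sum1=11, sum2=65
  after byte 3 (45): sum1=80, sum2=145
  after byte 4 (32): sum1=130, sum2=20
  after byte 5 (F1): sum1=116, sum2=136
Checksum = sum2·256 + sum1 = 136·256 + 116 = 34932 = 0x8874.

8874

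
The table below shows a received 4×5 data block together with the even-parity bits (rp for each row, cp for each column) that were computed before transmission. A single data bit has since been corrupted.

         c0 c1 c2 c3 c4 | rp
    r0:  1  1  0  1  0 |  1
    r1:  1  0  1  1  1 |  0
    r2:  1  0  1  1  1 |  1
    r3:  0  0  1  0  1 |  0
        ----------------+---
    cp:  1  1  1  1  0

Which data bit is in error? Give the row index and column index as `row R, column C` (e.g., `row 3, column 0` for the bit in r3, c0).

Recompute each row's even parity and compare to rp:
  r0: data parity 1, sent rp 1 → ok
  r1: data parity 0, sent rp 0 → ok
  r2: data parity 0, sent rp 1 → mismatch
  r3: data parity 0, sent rp 0 → ok
Recompute each column's even parity and compare to cp:
  c0: data parity 1, sent cp 1 → ok
  c1: data parity 1, sent cp 1 → ok
  c2: data parity 1, sent cp 1 → ok
  c3: data parity 1, sent cp 1 → ok
  c4: data parity 1, sent cp 0 → mismatch
Exactly one row (r2) and one column (c4) fail → the flipped bit is at their intersection.

row 2, column 4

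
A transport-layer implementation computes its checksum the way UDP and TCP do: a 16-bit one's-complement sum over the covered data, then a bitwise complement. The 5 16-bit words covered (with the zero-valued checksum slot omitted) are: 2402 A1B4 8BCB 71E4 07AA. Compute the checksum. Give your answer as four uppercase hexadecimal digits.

34EF

One's-complement addition (fold any carry out of bit 15 back into bit 0):
  0x2402 + 0xA1B4 = 0x0C5B6
  0xC5B6 + 0x8BCB = 0x15181 → wrap carry → 0x5182
  0x5182 + 0x71E4 = 0x0C366
  0xC366 + 0x07AA = 0x0CB10
One's-complement sum = 0xCB10.
Checksum = ~0xCB10 & 0xFFFF = 0x34EF.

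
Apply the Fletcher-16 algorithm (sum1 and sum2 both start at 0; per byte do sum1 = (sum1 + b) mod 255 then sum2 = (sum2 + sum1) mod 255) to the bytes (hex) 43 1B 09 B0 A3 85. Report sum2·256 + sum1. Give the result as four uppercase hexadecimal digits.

Running sums (mod 255):
  after byte 0 (43): sum1=67, sum2=67
  after byte 1 (1B): sum1=94, sum2=161
  after byte 2 (09): sum1=103, sum2=9
  after byte 3 (B0): sum1=24, sum2=33
  after byte 4 (A3): sum1=187, sum2=220
  after byte 5 (85): sum1=65, sum2=30
Checksum = sum2·256 + sum1 = 30·256 + 65 = 7745 = 0x1E41.

1E41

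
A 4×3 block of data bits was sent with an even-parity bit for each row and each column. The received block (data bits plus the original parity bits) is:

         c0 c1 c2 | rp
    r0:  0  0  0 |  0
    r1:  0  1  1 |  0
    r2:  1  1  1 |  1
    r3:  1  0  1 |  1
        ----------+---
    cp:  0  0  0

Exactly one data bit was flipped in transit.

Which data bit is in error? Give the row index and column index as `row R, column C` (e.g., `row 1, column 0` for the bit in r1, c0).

Recompute each row's even parity and compare to rp:
  r0: data parity 0, sent rp 0 → ok
  r1: data parity 0, sent rp 0 → ok
  r2: data parity 1, sent rp 1 → ok
  r3: data parity 0, sent rp 1 → mismatch
Recompute each column's even parity and compare to cp:
  c0: data parity 0, sent cp 0 → ok
  c1: data parity 0, sent cp 0 → ok
  c2: data parity 1, sent cp 0 → mismatch
Exactly one row (r3) and one column (c2) fail → the flipped bit is at their intersection.

row 3, column 2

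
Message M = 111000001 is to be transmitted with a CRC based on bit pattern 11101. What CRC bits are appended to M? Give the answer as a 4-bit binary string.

Append 4 zeros: 1110000010000. Divide by 11101 (XOR where the leading bit is 1):
  pos 0: 11100 XOR 11101 = 00001
  pos 4: 10001 XOR 11101 = 01100
  pos 5: 11000 XOR 11101 = 00101
  pos 7: 10100 XOR 11101 = 01001
  pos 8: 10010 XOR 11101 = 01111
Remainder (last 4 bits) = 1111. This is the CRC / FCS.

1111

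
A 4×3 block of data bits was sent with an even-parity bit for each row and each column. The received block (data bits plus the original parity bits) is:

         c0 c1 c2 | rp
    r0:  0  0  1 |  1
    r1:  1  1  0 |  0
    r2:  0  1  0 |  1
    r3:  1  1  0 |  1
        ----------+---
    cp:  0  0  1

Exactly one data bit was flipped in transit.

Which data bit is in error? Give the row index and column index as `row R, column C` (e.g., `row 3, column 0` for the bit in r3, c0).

Recompute each row's even parity and compare to rp:
  r0: data parity 1, sent rp 1 → ok
  r1: data parity 0, sent rp 0 → ok
  r2: data parity 1, sent rp 1 → ok
  r3: data parity 0, sent rp 1 → mismatch
Recompute each column's even parity and compare to cp:
  c0: data parity 0, sent cp 0 → ok
  c1: data parity 1, sent cp 0 → mismatch
  c2: data parity 1, sent cp 1 → ok
Exactly one row (r3) and one column (c1) fail → the flipped bit is at their intersection.

row 3, column 1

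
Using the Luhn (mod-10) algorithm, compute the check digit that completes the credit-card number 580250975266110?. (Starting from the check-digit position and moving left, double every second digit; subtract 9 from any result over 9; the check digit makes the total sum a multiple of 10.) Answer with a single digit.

7

Partial digits right→left: 0 1 1 6 6 2 5 7 9 0 5 2 0 8 5
Double every second digit counting from the check-digit position (so the 1st, 3rd, 5th, ... of the partial from the right).
  doubled (with −9 where >9): 0 2 3 1 9 1 0 1 → sum 17
  kept as-is: 1 6 2 7 0 2 8 → sum 26
Total = 17 + 26 = 43.
Check digit = (10 − (43 mod 10)) mod 10 = 7.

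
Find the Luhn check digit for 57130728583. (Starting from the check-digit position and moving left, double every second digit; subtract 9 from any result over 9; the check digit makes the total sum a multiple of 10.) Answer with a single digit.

Partial digits right→left: 3 8 5 8 2 7 0 3 1 7 5
Double every second digit counting from the check-digit position (so the 1st, 3rd, 5th, ... of the partial from the right).
  doubled (with −9 where >9): 6 1 4 0 2 1 → sum 14
  kept as-is: 8 8 7 3 7 → sum 33
Total = 14 + 33 = 47.
Check digit = (10 − (47 mod 10)) mod 10 = 3.

3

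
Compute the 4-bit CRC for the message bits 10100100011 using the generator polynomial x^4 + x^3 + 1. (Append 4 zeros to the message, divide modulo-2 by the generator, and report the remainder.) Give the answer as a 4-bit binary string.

1000

Append 4 zeros: 101001000110000. Divide by 11001 (XOR where the leading bit is 1):
  pos 0: 10100 XOR 11001 = 01101
  pos 1: 11011 XOR 11001 = 00010
  pos 4: 10000 XOR 11001 = 01001
  pos 5: 10011 XOR 11001 = 01010
  pos 6: 10101 XOR 11001 = 01100
  pos 7: 11000 XOR 11001 = 00001
Remainder (last 4 bits) = 1000. This is the CRC / FCS.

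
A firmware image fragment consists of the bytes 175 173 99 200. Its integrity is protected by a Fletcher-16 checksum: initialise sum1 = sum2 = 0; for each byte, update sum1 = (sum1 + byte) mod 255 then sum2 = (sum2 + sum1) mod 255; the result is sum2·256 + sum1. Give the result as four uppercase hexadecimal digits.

Running sums (mod 255):
  after byte 0 (175): sum1=175, sum2=175
  after byte 1 (173): sum1=93, sum2=13
  after byte 2 (99): sum1=192, sum2=205
  after byte 3 (200): sum1=137, sum2=87
Checksum = sum2·256 + sum1 = 87·256 + 137 = 22409 = 0x5789.

5789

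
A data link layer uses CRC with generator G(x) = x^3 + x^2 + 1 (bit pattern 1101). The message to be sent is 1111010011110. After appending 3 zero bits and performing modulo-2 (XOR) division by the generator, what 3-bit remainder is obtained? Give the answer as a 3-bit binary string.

000

Append 3 zeros: 1111010011110000. Divide by 1101 (XOR where the leading bit is 1):
  pos 0: 1111 XOR 1101 = 0010
  pos 2: 1001 XOR 1101 = 0100
  pos 3: 1000 XOR 1101 = 0101
  pos 4: 1010 XOR 1101 = 0111
  pos 5: 1111 XOR 1101 = 0010
  pos 7: 1011 XOR 1101 = 0110
  pos 8: 1101 XOR 1101 = 0000
Remainder (last 3 bits) = 000. This is the CRC / FCS.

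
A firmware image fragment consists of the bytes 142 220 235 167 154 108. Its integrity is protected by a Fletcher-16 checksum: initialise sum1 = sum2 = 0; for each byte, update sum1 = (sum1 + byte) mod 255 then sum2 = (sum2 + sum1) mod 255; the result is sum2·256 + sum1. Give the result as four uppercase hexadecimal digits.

Running sums (mod 255):
  after byte 0 (142): sum1=142, sum2=142
  after byte 1 (220): sum1=107, sum2=249
  after byte 2 (235): sum1=87, sum2=81
  after byte 3 (167): sum1=254, sum2=80
  after byte 4 (154): sum1=153, sum2=233
  after byte 5 (108): sum1=6, sum2=239
Checksum = sum2·256 + sum1 = 239·256 + 6 = 61190 = 0xEF06.

EF06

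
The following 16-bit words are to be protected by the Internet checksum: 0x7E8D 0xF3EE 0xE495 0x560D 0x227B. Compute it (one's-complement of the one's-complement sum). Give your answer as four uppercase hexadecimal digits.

3065

One's-complement addition (fold any carry out of bit 15 back into bit 0):
  0x7E8D + 0xF3EE = 0x1727B → wrap carry → 0x727C
  0x727C + 0xE495 = 0x15711 → wrap carry → 0x5712
  0x5712 + 0x560D = 0x0AD1F
  0xAD1F + 0x227B = 0x0CF9A
One's-complement sum = 0xCF9A.
Checksum = ~0xCF9A & 0xFFFF = 0x3065.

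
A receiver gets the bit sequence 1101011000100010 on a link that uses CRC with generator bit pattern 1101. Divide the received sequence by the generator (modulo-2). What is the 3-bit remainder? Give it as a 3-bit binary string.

Modulo-2 division of 1101011000100010 by 1101:
  pos 0: 1101 XOR 1101 = 0000
  pos 5: 1100 XOR 1101 = 0001
  pos 8: 1010 XOR 1101 = 0111
  pos 9: 1110 XOR 1101 = 0011
  pos 11: 1101 XOR 1101 = 0000
Remainder = 000 (zero — the frame passes the CRC check).

000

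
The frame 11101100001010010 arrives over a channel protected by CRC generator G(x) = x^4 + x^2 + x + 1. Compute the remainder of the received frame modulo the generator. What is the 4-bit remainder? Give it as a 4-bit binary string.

Modulo-2 division of 11101100001010010 by 10111:
  pos 0: 11101 XOR 10111 = 01010
  pos 1: 10101 XOR 10111 = 00010
  pos 4: 10000 XOR 10111 = 00111
  pos 6: 11101 XOR 10111 = 01010
  pos 7: 10100 XOR 10111 = 00011
  pos 10: 11100 XOR 10111 = 01011
  pos 11: 10111 XOR 10111 = 00000
Remainder = 0000 (zero — the frame passes the CRC check).

0000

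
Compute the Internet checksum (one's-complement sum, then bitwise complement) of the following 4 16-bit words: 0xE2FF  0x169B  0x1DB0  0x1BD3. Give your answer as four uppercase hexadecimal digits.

CCE1

One's-complement addition (fold any carry out of bit 15 back into bit 0):
  0xE2FF + 0x169B = 0x0F99A
  0xF99A + 0x1DB0 = 0x1174A → wrap carry → 0x174B
  0x174B + 0x1BD3 = 0x0331E
One's-complement sum = 0x331E.
Checksum = ~0x331E & 0xFFFF = 0xCCE1.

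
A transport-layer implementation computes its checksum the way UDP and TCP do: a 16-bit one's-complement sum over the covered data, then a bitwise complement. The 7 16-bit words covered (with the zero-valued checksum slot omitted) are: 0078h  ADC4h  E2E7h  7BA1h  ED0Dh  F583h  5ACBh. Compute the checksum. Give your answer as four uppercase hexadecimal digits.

One's-complement addition (fold any carry out of bit 15 back into bit 0):
  0x0078 + 0xADC4 = 0x0AE3C
  0xAE3C + 0xE2E7 = 0x19123 → wrap carry → 0x9124
  0x9124 + 0x7BA1 = 0x10CC5 → wrap carry → 0x0CC6
  0x0CC6 + 0xED0D = 0x0F9D3
  0xF9D3 + 0xF583 = 0x1EF56 → wrap carry → 0xEF57
  0xEF57 + 0x5ACB = 0x14A22 → wrap carry → 0x4A23
One's-complement sum = 0x4A23.
Checksum = ~0x4A23 & 0xFFFF = 0xB5DC.

B5DC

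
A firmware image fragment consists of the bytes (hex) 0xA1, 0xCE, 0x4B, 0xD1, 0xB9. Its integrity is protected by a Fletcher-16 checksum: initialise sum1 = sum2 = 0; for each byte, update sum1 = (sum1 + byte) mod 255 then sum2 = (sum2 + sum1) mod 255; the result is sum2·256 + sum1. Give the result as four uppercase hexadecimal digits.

A247

Running sums (mod 255):
  after byte 0 (0xA1): sum1=161, sum2=161
  after byte 1 (0xCE): sum1=112, sum2=18
  after byte 2 (0x4B): sum1=187, sum2=205
  after byte 3 (0xD1): sum1=141, sum2=91
  after byte 4 (0xB9): sum1=71, sum2=162
Checksum = sum2·256 + sum1 = 162·256 + 71 = 41543 = 0xA247.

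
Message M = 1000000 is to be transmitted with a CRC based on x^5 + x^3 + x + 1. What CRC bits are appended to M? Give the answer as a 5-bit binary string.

01101

Append 5 zeros: 100000000000. Divide by 101011 (XOR where the leading bit is 1):
  pos 0: 100000 XOR 101011 = 001011
  pos 2: 101100 XOR 101011 = 000111
  pos 5: 111000 XOR 101011 = 010011
  pos 6: 100110 XOR 101011 = 001101
Remainder (last 5 bits) = 01101. This is the CRC / FCS.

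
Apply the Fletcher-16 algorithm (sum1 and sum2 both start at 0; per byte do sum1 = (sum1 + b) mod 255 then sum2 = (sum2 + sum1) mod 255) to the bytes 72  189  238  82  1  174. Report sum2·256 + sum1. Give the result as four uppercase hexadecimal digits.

C9F6

Running sums (mod 255):
  after byte 0 (72): sum1=72, sum2=72
  after byte 1 (189): sum1=6, sum2=78
  after byte 2 (238): sum1=244, sum2=67
  after byte 3 (82): sum1=71, sum2=138
  after byte 4 (1): sum1=72, sum2=210
  after byte 5 (174): sum1=246, sum2=201
Checksum = sum2·256 + sum1 = 201·256 + 246 = 51702 = 0xC9F6.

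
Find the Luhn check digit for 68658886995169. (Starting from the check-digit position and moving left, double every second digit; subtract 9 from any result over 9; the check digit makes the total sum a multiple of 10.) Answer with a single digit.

Partial digits right→left: 9 6 1 5 9 9 6 8 8 8 5 6 8 6
Double every second digit counting from the check-digit position (so the 1st, 3rd, 5th, ... of the partial from the right).
  doubled (with −9 where >9): 9 2 9 3 7 1 7 → sum 38
  kept as-is: 6 5 9 8 8 6 6 → sum 48
Total = 38 + 48 = 86.
Check digit = (10 − (86 mod 10)) mod 10 = 4.

4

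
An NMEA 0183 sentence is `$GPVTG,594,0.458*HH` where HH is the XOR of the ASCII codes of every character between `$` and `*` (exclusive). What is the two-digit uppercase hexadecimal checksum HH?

XOR the ASCII codes of the payload characters:
  'G' = 0x47 → acc = 0x47
  'P' = 0x50 → acc = 0x17
  'V' = 0x56 → acc = 0x41
  'T' = 0x54 → acc = 0x15
  'G' = 0x47 → acc = 0x52
  ',' = 0x2C → acc = 0x7E
  '5' = 0x35 → acc = 0x4B
  '9' = 0x39 → acc = 0x72
  '4' = 0x34 → acc = 0x46
  ',' = 0x2C → acc = 0x6A
  '0' = 0x30 → acc = 0x5A
  '.' = 0x2E → acc = 0x74
  '4' = 0x34 → acc = 0x40
  '5' = 0x35 → acc = 0x75
  '8' = 0x38 → acc = 0x4D
Checksum = 0x4D.

4D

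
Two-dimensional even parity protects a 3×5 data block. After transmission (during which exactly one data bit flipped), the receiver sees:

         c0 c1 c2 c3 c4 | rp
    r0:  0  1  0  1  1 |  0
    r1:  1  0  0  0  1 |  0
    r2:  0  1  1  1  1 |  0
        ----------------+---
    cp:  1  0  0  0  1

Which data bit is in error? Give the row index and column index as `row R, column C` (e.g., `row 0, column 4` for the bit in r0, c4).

Recompute each row's even parity and compare to rp:
  r0: data parity 1, sent rp 0 → mismatch
  r1: data parity 0, sent rp 0 → ok
  r2: data parity 0, sent rp 0 → ok
Recompute each column's even parity and compare to cp:
  c0: data parity 1, sent cp 1 → ok
  c1: data parity 0, sent cp 0 → ok
  c2: data parity 1, sent cp 0 → mismatch
  c3: data parity 0, sent cp 0 → ok
  c4: data parity 1, sent cp 1 → ok
Exactly one row (r0) and one column (c2) fail → the flipped bit is at their intersection.

row 0, column 2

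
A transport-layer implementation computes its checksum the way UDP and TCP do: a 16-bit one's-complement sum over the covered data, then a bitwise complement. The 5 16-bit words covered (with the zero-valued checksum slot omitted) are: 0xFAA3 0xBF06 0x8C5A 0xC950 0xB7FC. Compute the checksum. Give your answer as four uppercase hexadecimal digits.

One's-complement addition (fold any carry out of bit 15 back into bit 0):
  0xFAA3 + 0xBF06 = 0x1B9A9 → wrap carry → 0xB9AA
  0xB9AA + 0x8C5A = 0x14604 → wrap carry → 0x4605
  0x4605 + 0xC950 = 0x10F55 → wrap carry → 0x0F56
  0x0F56 + 0xB7FC = 0x0C752
One's-complement sum = 0xC752.
Checksum = ~0xC752 & 0xFFFF = 0x38AD.

38AD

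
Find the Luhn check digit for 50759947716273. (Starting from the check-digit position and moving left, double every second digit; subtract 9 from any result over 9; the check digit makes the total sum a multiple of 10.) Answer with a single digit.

Partial digits right→left: 3 7 2 6 1 7 7 4 9 9 5 7 0 5
Double every second digit counting from the check-digit position (so the 1st, 3rd, 5th, ... of the partial from the right).
  doubled (with −9 where >9): 6 4 2 5 9 1 0 → sum 27
  kept as-is: 7 6 7 4 9 7 5 → sum 45
Total = 27 + 45 = 72.
Check digit = (10 − (72 mod 10)) mod 10 = 8.

8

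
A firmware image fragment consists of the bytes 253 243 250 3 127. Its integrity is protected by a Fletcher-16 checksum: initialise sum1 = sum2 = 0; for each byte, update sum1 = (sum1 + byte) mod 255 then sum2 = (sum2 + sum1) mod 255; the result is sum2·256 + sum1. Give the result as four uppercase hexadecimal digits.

Running sums (mod 255):
  after byte 0 (253): sum1=253, sum2=253
  after byte 1 (243): sum1=241, sum2=239
  after byte 2 (250): sum1=236, sum2=220
  after byte 3 (3): sum1=239, sum2=204
  after byte 4 (127): sum1=111, sum2=60
Checksum = sum2·256 + sum1 = 60·256 + 111 = 15471 = 0x3C6F.

3C6F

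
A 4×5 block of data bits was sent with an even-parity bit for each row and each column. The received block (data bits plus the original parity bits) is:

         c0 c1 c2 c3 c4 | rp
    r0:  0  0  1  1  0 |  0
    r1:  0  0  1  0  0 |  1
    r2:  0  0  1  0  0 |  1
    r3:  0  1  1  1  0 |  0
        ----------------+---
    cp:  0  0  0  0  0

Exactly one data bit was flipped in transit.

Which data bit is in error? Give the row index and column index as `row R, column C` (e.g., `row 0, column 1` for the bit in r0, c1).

row 3, column 1

Recompute each row's even parity and compare to rp:
  r0: data parity 0, sent rp 0 → ok
  r1: data parity 1, sent rp 1 → ok
  r2: data parity 1, sent rp 1 → ok
  r3: data parity 1, sent rp 0 → mismatch
Recompute each column's even parity and compare to cp:
  c0: data parity 0, sent cp 0 → ok
  c1: data parity 1, sent cp 0 → mismatch
  c2: data parity 0, sent cp 0 → ok
  c3: data parity 0, sent cp 0 → ok
  c4: data parity 0, sent cp 0 → ok
Exactly one row (r3) and one column (c1) fail → the flipped bit is at their intersection.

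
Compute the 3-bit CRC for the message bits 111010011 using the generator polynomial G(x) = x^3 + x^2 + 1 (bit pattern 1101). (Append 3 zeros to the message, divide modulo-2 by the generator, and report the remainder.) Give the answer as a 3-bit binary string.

101

Append 3 zeros: 111010011000. Divide by 1101 (XOR where the leading bit is 1):
  pos 0: 1110 XOR 1101 = 0011
  pos 2: 1110 XOR 1101 = 0011
  pos 4: 1101 XOR 1101 = 0000
  pos 8: 1000 XOR 1101 = 0101
Remainder (last 3 bits) = 101. This is the CRC / FCS.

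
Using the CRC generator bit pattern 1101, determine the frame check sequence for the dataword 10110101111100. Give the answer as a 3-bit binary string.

Append 3 zeros: 10110101111100000. Divide by 1101 (XOR where the leading bit is 1):
  pos 0: 1011 XOR 1101 = 0110
  pos 1: 1100 XOR 1101 = 0001
  pos 4: 1101 XOR 1101 = 0000
  pos 8: 1111 XOR 1101 = 0010
  pos 10: 1000 XOR 1101 = 0101
  pos 11: 1010 XOR 1101 = 0111
  pos 12: 1110 XOR 1101 = 0011
Remainder (last 3 bits) = 110. This is the CRC / FCS.

110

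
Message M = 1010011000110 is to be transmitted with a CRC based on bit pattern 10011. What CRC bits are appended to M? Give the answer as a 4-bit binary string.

Append 4 zeros: 10100110001100000. Divide by 10011 (XOR where the leading bit is 1):
  pos 0: 10100 XOR 10011 = 00111
  pos 2: 11111 XOR 10011 = 01100
  pos 3: 11000 XOR 10011 = 01011
  pos 4: 10110 XOR 10011 = 00101
  pos 6: 10101 XOR 10011 = 00110
  pos 8: 11010 XOR 10011 = 01001
  pos 9: 10010 XOR 10011 = 00001
Remainder (last 4 bits) = 1000. This is the CRC / FCS.

1000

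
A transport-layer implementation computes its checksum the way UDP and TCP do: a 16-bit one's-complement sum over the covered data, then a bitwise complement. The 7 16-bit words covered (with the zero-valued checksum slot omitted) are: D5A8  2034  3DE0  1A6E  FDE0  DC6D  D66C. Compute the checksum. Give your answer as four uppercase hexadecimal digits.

One's-complement addition (fold any carry out of bit 15 back into bit 0):
  0xD5A8 + 0x2034 = 0x0F5DC
  0xF5DC + 0x3DE0 = 0x133BC → wrap carry → 0x33BD
  0x33BD + 0x1A6E = 0x04E2B
  0x4E2B + 0xFDE0 = 0x14C0B → wrap carry → 0x4C0C
  0x4C0C + 0xDC6D = 0x12879 → wrap carry → 0x287A
  0x287A + 0xD66C = 0x0FEE6
One's-complement sum = 0xFEE6.
Checksum = ~0xFEE6 & 0xFFFF = 0x0119.

0119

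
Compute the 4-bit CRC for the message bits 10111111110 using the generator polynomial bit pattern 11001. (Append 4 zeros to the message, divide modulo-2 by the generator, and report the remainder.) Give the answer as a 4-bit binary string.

0000

Append 4 zeros: 101111111100000. Divide by 11001 (XOR where the leading bit is 1):
  pos 0: 10111 XOR 11001 = 01110
  pos 1: 11101 XOR 11001 = 00100
  pos 3: 10011 XOR 11001 = 01010
  pos 4: 10101 XOR 11001 = 01100
  pos 5: 11001 XOR 11001 = 00000
Remainder (last 4 bits) = 0000. This is the CRC / FCS.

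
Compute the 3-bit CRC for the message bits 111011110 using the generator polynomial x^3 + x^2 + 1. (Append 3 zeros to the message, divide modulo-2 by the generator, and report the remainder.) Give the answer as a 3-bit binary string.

101

Append 3 zeros: 111011110000. Divide by 1101 (XOR where the leading bit is 1):
  pos 0: 1110 XOR 1101 = 0011
  pos 2: 1111 XOR 1101 = 0010
  pos 4: 1011 XOR 1101 = 0110
  pos 5: 1100 XOR 1101 = 0001
  pos 8: 1000 XOR 1101 = 0101
Remainder (last 3 bits) = 101. This is the CRC / FCS.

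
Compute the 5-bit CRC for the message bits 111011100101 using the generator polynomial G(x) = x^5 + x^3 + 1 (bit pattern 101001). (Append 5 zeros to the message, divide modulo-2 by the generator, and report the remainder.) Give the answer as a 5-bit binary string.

Append 5 zeros: 11101110010100000. Divide by 101001 (XOR where the leading bit is 1):
  pos 0: 111011 XOR 101001 = 010010
  pos 1: 100101 XOR 101001 = 001100
  pos 3: 110000 XOR 101001 = 011001
  pos 4: 110011 XOR 101001 = 011010
  pos 5: 110100 XOR 101001 = 011101
  pos 6: 111011 XOR 101001 = 010010
  pos 7: 100100 XOR 101001 = 001101
  pos 9: 110100 XOR 101001 = 011101
  pos 10: 111010 XOR 101001 = 010011
  pos 11: 100110 XOR 101001 = 001111
Remainder (last 5 bits) = 01111. This is the CRC / FCS.

01111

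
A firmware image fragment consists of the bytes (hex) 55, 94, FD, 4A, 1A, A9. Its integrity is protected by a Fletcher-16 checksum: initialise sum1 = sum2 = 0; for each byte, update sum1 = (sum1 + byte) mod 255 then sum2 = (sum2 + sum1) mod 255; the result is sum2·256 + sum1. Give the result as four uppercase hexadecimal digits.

Running sums (mod 255):
  after byte 0 (55): sum1=85, sum2=85
  after byte 1 (94): sum1=233, sum2=63
  after byte 2 (FD): sum1=231, sum2=39
  after byte 3 (4A): sum1=50, sum2=89
  after byte 4 (1A): sum1=76, sum2=165
  after byte 5 (A9): sum1=245, sum2=155
Checksum = sum2·256 + sum1 = 155·256 + 245 = 39925 = 0x9BF5.

9BF5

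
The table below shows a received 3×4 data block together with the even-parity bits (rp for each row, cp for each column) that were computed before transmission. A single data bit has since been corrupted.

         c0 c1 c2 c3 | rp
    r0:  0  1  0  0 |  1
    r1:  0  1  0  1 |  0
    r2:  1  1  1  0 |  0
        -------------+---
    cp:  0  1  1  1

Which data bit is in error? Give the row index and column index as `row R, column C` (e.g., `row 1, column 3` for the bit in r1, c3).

row 2, column 0

Recompute each row's even parity and compare to rp:
  r0: data parity 1, sent rp 1 → ok
  r1: data parity 0, sent rp 0 → ok
  r2: data parity 1, sent rp 0 → mismatch
Recompute each column's even parity and compare to cp:
  c0: data parity 1, sent cp 0 → mismatch
  c1: data parity 1, sent cp 1 → ok
  c2: data parity 1, sent cp 1 → ok
  c3: data parity 1, sent cp 1 → ok
Exactly one row (r2) and one column (c0) fail → the flipped bit is at their intersection.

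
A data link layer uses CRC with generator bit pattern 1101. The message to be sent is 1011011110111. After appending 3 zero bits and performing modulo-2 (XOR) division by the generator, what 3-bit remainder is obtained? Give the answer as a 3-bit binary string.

Append 3 zeros: 1011011110111000. Divide by 1101 (XOR where the leading bit is 1):
  pos 0: 1011 XOR 1101 = 0110
  pos 1: 1100 XOR 1101 = 0001
  pos 4: 1111 XOR 1101 = 0010
  pos 6: 1010 XOR 1101 = 0111
  pos 7: 1111 XOR 1101 = 0010
  pos 9: 1011 XOR 1101 = 0110
  pos 10: 1100 XOR 1101 = 0001
Remainder (last 3 bits) = 100. This is the CRC / FCS.

100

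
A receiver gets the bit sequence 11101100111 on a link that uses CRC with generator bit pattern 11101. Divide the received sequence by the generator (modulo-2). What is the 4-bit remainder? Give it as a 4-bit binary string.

0000

Modulo-2 division of 11101100111 by 11101:
  pos 0: 11101 XOR 11101 = 00000
  pos 5: 10011 XOR 11101 = 01110
  pos 6: 11101 XOR 11101 = 00000
Remainder = 0000 (zero — the frame passes the CRC check).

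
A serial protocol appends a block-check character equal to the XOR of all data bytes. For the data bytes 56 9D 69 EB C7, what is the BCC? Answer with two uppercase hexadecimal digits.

XOR the bytes together:
  start with 0x56
  0x56 ⊕ 0x9D = 0xCB
  0xCB ⊕ 0x69 = 0xA2
  0xA2 ⊕ 0xEB = 0x49
  0x49 ⊕ 0xC7 = 0x8E

8E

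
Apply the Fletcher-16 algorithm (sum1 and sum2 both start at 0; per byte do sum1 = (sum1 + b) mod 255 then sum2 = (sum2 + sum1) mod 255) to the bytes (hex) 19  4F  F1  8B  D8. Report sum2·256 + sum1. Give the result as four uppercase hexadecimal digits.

80BE

Running sums (mod 255):
  after byte 0 (19): sum1=25, sum2=25
  after byte 1 (4F): sum1=104, sum2=129
  after byte 2 (F1): sum1=90, sum2=219
  after byte 3 (8B): sum1=229, sum2=193
  after byte 4 (D8): sum1=190, sum2=128
Checksum = sum2·256 + sum1 = 128·256 + 190 = 32958 = 0x80BE.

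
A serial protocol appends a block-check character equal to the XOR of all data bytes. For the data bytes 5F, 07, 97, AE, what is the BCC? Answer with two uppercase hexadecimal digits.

61

XOR the bytes together:
  start with 0x5F
  0x5F ⊕ 0x07 = 0x58
  0x58 ⊕ 0x97 = 0xCF
  0xCF ⊕ 0xAE = 0x61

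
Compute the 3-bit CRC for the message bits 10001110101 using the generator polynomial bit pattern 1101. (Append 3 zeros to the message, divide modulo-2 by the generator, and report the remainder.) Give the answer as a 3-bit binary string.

111

Append 3 zeros: 10001110101000. Divide by 1101 (XOR where the leading bit is 1):
  pos 0: 1000 XOR 1101 = 0101
  pos 1: 1011 XOR 1101 = 0110
  pos 2: 1101 XOR 1101 = 0000
  pos 6: 1010 XOR 1101 = 0111
  pos 7: 1111 XOR 1101 = 0010
  pos 9: 1000 XOR 1101 = 0101
  pos 10: 1010 XOR 1101 = 0111
Remainder (last 3 bits) = 111. This is the CRC / FCS.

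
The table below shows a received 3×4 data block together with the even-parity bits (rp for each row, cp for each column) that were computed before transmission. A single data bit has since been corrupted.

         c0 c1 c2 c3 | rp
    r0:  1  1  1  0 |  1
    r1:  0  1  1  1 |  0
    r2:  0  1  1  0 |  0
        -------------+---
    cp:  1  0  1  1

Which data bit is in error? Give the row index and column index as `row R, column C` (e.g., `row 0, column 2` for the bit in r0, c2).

row 1, column 1

Recompute each row's even parity and compare to rp:
  r0: data parity 1, sent rp 1 → ok
  r1: data parity 1, sent rp 0 → mismatch
  r2: data parity 0, sent rp 0 → ok
Recompute each column's even parity and compare to cp:
  c0: data parity 1, sent cp 1 → ok
  c1: data parity 1, sent cp 0 → mismatch
  c2: data parity 1, sent cp 1 → ok
  c3: data parity 1, sent cp 1 → ok
Exactly one row (r1) and one column (c1) fail → the flipped bit is at their intersection.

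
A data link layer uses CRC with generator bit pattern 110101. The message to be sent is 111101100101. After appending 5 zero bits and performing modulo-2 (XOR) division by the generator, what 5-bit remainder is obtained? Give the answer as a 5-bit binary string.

Append 5 zeros: 11110110010100000. Divide by 110101 (XOR where the leading bit is 1):
  pos 0: 111101 XOR 110101 = 001000
  pos 2: 100010 XOR 110101 = 010111
  pos 3: 101110 XOR 110101 = 011011
  pos 4: 110111 XOR 110101 = 000010
  pos 8: 100100 XOR 110101 = 010001
  pos 9: 100010 XOR 110101 = 010111
  pos 10: 101110 XOR 110101 = 011011
  pos 11: 110110 XOR 110101 = 000011
Remainder (last 5 bits) = 00011. This is the CRC / FCS.

00011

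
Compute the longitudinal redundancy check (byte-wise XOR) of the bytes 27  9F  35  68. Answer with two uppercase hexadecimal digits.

E5

XOR the bytes together:
  start with 0x27
  0x27 ⊕ 0x9F = 0xB8
  0xB8 ⊕ 0x35 = 0x8D
  0x8D ⊕ 0x68 = 0xE5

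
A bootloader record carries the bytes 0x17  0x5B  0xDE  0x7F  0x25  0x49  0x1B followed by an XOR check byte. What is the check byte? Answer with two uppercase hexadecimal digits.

XOR the bytes together:
  start with 0x17
  0x17 ⊕ 0x5B = 0x4C
  0x4C ⊕ 0xDE = 0x92
  0x92 ⊕ 0x7F = 0xED
  0xED ⊕ 0x25 = 0xC8
  0xC8 ⊕ 0x49 = 0x81
  0x81 ⊕ 0x1B = 0x9A

9A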